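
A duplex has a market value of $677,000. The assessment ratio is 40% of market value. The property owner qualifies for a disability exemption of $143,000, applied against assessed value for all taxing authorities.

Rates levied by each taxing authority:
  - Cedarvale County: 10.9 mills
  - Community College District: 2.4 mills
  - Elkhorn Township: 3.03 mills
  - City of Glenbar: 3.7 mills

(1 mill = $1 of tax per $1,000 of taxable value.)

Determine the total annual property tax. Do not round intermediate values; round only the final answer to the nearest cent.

Assessed value = $677,000 × 0.4 = $270,800
Taxable value = $270,800 − $143,000 = $127,800
Cedarvale County: $127,800 × 0.0109 = $1,393.02
Community College District: $127,800 × 0.0024 = $306.72
Elkhorn Township: $127,800 × 0.00303 = $387.234
City of Glenbar: $127,800 × 0.0037 = $472.86
Total = $1,393.02 + $306.72 + $387.234 + $472.86 = $2,559.834

$2,559.83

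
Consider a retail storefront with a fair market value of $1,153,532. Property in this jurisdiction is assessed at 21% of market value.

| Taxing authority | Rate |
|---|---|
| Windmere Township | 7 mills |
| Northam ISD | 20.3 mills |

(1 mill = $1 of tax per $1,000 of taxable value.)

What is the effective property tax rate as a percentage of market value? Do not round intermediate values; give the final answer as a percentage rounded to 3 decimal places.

Assessed value = $1,153,532 × 0.21 = $242,241.72
Windmere Township: $242,241.72 × 0.007 = $1,695.69204
Northam ISD: $242,241.72 × 0.0203 = $4,917.506916
Total tax = $6,613.198956
Effective rate = $6,613.198956 ÷ $1,153,532 = 0.573% of market value

0.573%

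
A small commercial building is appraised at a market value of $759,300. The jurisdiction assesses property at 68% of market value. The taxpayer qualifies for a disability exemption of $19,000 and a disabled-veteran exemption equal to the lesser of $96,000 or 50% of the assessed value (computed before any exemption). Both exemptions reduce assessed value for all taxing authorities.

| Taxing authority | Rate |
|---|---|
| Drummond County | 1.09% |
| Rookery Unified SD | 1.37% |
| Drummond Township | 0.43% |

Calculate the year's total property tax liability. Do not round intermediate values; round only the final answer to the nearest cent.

$11,598.26

Assessed value = $759,300 × 0.68 = $516,324
Disabled-veteran exemption = min($96,000, 50% × $516,324) = min($96,000, $258,162) = $96,000 (dollar cap binds)
Taxable value = $516,324 − $19,000 − $96,000 = $401,324
Drummond County: $401,324 × 0.0109 = $4,374.4316
Rookery Unified SD: $401,324 × 0.0137 = $5,498.1388
Drummond Township: $401,324 × 0.0043 = $1,725.6932
Total = $11,598.2636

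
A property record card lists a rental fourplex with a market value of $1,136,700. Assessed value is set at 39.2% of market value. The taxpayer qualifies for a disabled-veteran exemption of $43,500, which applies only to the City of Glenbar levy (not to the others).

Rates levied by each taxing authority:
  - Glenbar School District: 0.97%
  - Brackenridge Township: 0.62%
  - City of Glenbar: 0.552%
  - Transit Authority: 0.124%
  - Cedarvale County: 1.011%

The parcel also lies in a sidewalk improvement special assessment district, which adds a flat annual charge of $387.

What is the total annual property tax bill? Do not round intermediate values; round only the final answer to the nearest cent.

$14,748.75

Assessed value = $1,136,700 × 0.392 = $445,586.4
Glenbar School District: $445,586.4 × 0.0097 = $4,322.18808
Brackenridge Township: $445,586.4 × 0.0062 = $2,762.63568
City of Glenbar: ($445,586.4 − $43,500) × 0.00552 = $402,086.4 × 0.00552 = $2,219.516928
Transit Authority: $445,586.4 × 0.00124 = $552.527136
Cedarvale County: $445,586.4 × 0.01011 = $4,504.878504
Levies subtotal = $14,361.746328
Total = $14,361.746328 + $387 = $14,748.746328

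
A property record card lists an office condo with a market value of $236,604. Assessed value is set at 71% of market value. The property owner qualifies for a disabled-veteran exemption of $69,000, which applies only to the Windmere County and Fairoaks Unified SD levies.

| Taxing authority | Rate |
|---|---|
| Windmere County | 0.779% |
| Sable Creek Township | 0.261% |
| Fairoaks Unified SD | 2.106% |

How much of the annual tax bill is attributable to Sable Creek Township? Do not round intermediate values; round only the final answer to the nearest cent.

$438.45

Assessed value = $236,604 × 0.71 = $167,988.84
Sable Creek Township taxable value = $167,988.84 (exemption does not apply)
Sable Creek Township levy = $167,988.84 × 0.00261 = $438.4508724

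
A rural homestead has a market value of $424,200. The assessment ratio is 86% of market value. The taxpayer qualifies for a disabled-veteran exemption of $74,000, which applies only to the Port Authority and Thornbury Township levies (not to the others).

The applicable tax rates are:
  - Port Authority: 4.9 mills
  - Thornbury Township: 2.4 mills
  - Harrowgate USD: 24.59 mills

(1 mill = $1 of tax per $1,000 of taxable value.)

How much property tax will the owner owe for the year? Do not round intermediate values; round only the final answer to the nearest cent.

Assessed value = $424,200 × 0.86 = $364,812
Port Authority: ($364,812 − $74,000) × 0.0049 = $290,812 × 0.0049 = $1,424.9788
Thornbury Township: ($364,812 − $74,000) × 0.0024 = $290,812 × 0.0024 = $697.9488
Harrowgate USD: $364,812 × 0.02459 = $8,970.72708
Total = $11,093.65468

$11,093.65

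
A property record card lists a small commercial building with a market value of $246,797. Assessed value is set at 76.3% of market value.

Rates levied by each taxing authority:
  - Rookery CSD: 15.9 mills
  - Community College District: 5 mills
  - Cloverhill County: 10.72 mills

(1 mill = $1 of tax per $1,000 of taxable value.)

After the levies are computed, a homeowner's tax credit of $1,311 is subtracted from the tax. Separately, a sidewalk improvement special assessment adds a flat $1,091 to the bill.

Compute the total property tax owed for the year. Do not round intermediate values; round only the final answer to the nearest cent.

$5,734.24

Assessed value = $246,797 × 0.763 = $188,306.111
Rookery CSD: $188,306.111 × 0.0159 = $2,994.0671649
Community College District: $188,306.111 × 0.005 = $941.530555
Cloverhill County: $188,306.111 × 0.01072 = $2,018.64150992
Levies subtotal = $5,954.23922982
After credit = $5,954.23922982 − $1,311 = $4,643.23922982
Total = $4,643.23922982 + $1,091 = $5,734.23922982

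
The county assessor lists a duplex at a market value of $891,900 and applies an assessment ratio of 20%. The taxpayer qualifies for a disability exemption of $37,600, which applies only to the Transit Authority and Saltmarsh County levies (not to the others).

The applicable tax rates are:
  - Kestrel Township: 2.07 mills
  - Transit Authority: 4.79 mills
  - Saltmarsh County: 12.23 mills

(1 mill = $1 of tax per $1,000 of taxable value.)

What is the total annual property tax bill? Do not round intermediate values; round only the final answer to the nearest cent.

$2,765.32

Assessed value = $891,900 × 0.2 = $178,380
Kestrel Township: $178,380 × 0.00207 = $369.2466
Transit Authority: ($178,380 − $37,600) × 0.00479 = $140,780 × 0.00479 = $674.3362
Saltmarsh County: ($178,380 − $37,600) × 0.01223 = $140,780 × 0.01223 = $1,721.7394
Total = $2,765.3222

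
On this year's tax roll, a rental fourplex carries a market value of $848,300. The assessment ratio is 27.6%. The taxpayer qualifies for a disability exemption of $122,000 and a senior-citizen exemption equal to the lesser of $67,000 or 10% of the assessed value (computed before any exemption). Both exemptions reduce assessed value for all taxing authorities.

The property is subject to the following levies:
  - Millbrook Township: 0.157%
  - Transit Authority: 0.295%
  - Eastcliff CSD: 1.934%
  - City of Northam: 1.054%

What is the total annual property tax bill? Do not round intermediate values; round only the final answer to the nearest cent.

$3,051.89

Assessed value = $848,300 × 0.276 = $234,130.8
Senior-citizen exemption = min($67,000, 10% × $234,130.8) = min($67,000, $23,413.08) = $23,413.08 (percentage binds)
Taxable value = $234,130.8 − $122,000 − $23,413.08 = $88,717.72
Millbrook Township: $88,717.72 × 0.00157 = $139.2868204
Transit Authority: $88,717.72 × 0.00295 = $261.717274
Eastcliff CSD: $88,717.72 × 0.01934 = $1,715.8007048
City of Northam: $88,717.72 × 0.01054 = $935.0847688
Total = $3,051.889568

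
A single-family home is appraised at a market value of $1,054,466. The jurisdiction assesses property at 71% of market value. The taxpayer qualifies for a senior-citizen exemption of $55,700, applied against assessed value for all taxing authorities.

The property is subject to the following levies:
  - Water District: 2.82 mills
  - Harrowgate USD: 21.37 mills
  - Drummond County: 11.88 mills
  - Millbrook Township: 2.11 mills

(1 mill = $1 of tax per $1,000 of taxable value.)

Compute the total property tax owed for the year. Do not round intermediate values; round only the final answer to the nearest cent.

$26,457.63

Assessed value = $1,054,466 × 0.71 = $748,670.86
Taxable value = $748,670.86 − $55,700 = $692,970.86
Water District: $692,970.86 × 0.00282 = $1,954.1778252
Harrowgate USD: $692,970.86 × 0.02137 = $14,808.7872782
Drummond County: $692,970.86 × 0.01188 = $8,232.4938168
Millbrook Township: $692,970.86 × 0.00211 = $1,462.1685146
Total = $1,954.1778252 + $14,808.7872782 + $8,232.4938168 + $1,462.1685146 = $26,457.6274348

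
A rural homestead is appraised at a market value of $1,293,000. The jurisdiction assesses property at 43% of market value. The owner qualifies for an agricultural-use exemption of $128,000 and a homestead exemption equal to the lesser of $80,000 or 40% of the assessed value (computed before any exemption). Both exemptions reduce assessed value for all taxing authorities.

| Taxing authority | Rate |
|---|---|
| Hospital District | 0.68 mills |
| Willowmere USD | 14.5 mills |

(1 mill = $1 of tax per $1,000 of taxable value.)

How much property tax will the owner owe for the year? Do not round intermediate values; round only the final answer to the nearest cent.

Assessed value = $1,293,000 × 0.43 = $555,990
Homestead exemption = min($80,000, 40% × $555,990) = min($80,000, $222,396) = $80,000 (dollar cap binds)
Taxable value = $555,990 − $128,000 − $80,000 = $347,990
Hospital District: $347,990 × 0.00068 = $236.6332
Willowmere USD: $347,990 × 0.0145 = $5,045.855
Total = $5,282.4882

$5,282.49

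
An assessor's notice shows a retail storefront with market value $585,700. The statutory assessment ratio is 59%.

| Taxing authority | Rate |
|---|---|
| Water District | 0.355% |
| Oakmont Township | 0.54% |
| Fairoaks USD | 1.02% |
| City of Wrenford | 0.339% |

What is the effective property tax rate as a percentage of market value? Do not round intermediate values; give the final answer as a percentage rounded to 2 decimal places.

1.33%

Assessed value = $585,700 × 0.59 = $345,563
Water District: $345,563 × 0.00355 = $1,226.74865
Oakmont Township: $345,563 × 0.0054 = $1,866.0402
Fairoaks USD: $345,563 × 0.0102 = $3,524.7426
City of Wrenford: $345,563 × 0.00339 = $1,171.45857
Total tax = $7,788.99002
Effective rate = $7,788.99002 ÷ $585,700 = 1.33% of market value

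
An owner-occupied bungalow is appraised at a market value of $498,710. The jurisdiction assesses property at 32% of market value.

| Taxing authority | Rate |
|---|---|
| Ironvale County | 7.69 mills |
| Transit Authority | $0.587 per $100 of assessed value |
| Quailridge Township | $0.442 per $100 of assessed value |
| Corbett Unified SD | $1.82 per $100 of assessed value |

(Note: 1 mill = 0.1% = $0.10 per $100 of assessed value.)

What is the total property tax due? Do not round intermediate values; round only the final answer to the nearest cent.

Assessed value = $498,710 × 0.32 = $159,587.2
Ironvale County: $159,587.2 × 0.00769 = $1,227.225568
Transit Authority: $159,587.2 × 0.00587 = $936.776864
Quailridge Township: $159,587.2 × 0.00442 = $705.375424
Corbett Unified SD: $159,587.2 × 0.0182 = $2,904.48704
Total = $5,773.864896

$5,773.86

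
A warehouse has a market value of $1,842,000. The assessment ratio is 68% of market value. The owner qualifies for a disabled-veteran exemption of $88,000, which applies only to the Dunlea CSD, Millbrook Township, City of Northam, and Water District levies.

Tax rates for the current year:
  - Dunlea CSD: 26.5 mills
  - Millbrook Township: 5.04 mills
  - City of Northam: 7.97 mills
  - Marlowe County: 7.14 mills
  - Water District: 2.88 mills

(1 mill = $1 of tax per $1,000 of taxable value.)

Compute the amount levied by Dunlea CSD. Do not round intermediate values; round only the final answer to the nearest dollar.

$30,861

Assessed value = $1,842,000 × 0.68 = $1,252,560
Dunlea CSD taxable value = $1,252,560 − $88,000 = $1,164,560
Dunlea CSD levy = $1,164,560 × 0.0265 = $30,860.84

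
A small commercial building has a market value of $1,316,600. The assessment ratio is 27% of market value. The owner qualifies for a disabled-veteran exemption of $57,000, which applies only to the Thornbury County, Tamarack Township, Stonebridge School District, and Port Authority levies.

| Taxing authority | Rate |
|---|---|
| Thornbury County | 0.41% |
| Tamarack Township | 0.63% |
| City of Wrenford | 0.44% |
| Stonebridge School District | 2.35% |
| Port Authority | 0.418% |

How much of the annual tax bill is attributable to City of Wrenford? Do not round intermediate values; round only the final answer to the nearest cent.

$1,564.12

Assessed value = $1,316,600 × 0.27 = $355,482
City of Wrenford taxable value = $355,482 (exemption does not apply)
City of Wrenford levy = $355,482 × 0.0044 = $1,564.1208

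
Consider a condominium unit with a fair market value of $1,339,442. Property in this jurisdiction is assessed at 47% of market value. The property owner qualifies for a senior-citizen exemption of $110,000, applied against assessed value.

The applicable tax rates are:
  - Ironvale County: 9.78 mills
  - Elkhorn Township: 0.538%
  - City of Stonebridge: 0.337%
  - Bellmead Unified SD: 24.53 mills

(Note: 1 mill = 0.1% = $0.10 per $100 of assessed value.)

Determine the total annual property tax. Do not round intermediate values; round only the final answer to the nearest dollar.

Assessed value = $1,339,442 × 0.47 = $629,537.74
Taxable value = $629,537.74 − $110,000 = $519,537.74
Ironvale County: $519,537.74 × 0.00978 = $5,081.0790972
Elkhorn Township: $519,537.74 × 0.00538 = $2,795.1130412
City of Stonebridge: $519,537.74 × 0.00337 = $1,750.8421838
Bellmead Unified SD: $519,537.74 × 0.02453 = $12,744.2607622
Total = $22,371.2950844

$22,371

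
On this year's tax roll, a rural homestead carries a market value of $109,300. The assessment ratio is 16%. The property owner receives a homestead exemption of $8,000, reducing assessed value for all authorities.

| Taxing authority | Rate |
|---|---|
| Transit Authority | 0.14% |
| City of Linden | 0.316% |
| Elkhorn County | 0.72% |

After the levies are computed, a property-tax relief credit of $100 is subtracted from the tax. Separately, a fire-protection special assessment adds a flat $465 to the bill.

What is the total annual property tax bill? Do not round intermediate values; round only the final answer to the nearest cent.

Assessed value = $109,300 × 0.16 = $17,488
Taxable value = $17,488 − $8,000 = $9,488
Transit Authority: $9,488 × 0.0014 = $13.2832
City of Linden: $9,488 × 0.00316 = $29.98208
Elkhorn County: $9,488 × 0.0072 = $68.3136
Levies subtotal = $111.57888
After credit = $111.57888 − $100 = $11.57888
Total = $11.57888 + $465 = $476.57888

$476.58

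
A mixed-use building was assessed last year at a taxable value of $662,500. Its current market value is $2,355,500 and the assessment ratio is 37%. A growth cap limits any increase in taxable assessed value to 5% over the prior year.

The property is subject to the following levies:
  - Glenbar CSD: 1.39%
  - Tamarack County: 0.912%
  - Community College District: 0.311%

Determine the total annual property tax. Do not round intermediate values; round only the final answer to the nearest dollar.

Uncapped assessed value = $2,355,500 × 0.37 = $871,535
Cap limit = $662,500 × 1.05 = $695,625
Taxable assessed value = min($871,535, $695,625) = $695,625 (cap binds)
Glenbar CSD: $695,625 × 0.0139 = $9,669.1875
Tamarack County: $695,625 × 0.00912 = $6,344.1
Community College District: $695,625 × 0.00311 = $2,163.39375
Total = $18,176.68125

$18,177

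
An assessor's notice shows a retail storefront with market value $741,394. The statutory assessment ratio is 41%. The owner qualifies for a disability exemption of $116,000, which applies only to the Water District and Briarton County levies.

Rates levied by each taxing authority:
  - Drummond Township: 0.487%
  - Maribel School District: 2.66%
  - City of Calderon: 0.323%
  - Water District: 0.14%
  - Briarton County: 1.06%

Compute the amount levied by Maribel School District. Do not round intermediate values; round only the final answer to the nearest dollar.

$8,086

Assessed value = $741,394 × 0.41 = $303,971.54
Maribel School District taxable value = $303,971.54 (exemption does not apply)
Maribel School District levy = $303,971.54 × 0.0266 = $8,085.642964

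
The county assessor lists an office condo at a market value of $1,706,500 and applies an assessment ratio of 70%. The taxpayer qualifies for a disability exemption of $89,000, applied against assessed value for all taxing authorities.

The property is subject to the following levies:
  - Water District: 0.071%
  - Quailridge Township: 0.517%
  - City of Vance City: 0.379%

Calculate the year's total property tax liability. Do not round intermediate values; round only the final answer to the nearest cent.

Assessed value = $1,706,500 × 0.7 = $1,194,550
Taxable value = $1,194,550 − $89,000 = $1,105,550
Water District: $1,105,550 × 0.00071 = $784.9405
Quailridge Township: $1,105,550 × 0.00517 = $5,715.6935
City of Vance City: $1,105,550 × 0.00379 = $4,190.0345
Total = $784.9405 + $5,715.6935 + $4,190.0345 = $10,690.6685

$10,690.67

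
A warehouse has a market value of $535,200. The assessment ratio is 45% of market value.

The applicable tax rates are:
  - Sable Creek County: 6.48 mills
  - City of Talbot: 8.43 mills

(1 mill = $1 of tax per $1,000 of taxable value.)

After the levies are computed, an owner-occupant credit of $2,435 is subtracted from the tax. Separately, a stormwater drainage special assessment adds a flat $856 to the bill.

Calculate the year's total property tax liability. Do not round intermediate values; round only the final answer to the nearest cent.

$2,011.92

Assessed value = $535,200 × 0.45 = $240,840
Sable Creek County: $240,840 × 0.00648 = $1,560.6432
City of Talbot: $240,840 × 0.00843 = $2,030.2812
Levies subtotal = $3,590.9244
After credit = $3,590.9244 − $2,435 = $1,155.9244
Total = $1,155.9244 + $856 = $2,011.9244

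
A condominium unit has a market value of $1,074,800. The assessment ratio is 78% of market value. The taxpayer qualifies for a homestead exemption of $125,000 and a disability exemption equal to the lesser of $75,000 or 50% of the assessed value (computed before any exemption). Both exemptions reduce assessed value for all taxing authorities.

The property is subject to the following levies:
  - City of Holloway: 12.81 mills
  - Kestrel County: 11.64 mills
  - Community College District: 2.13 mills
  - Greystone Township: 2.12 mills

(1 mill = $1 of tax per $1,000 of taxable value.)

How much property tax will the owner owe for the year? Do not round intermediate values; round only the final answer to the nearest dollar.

Assessed value = $1,074,800 × 0.78 = $838,344
Disability exemption = min($75,000, 50% × $838,344) = min($75,000, $419,172) = $75,000 (dollar cap binds)
Taxable value = $838,344 − $125,000 − $75,000 = $638,344
City of Holloway: $638,344 × 0.01281 = $8,177.18664
Kestrel County: $638,344 × 0.01164 = $7,430.32416
Community College District: $638,344 × 0.00213 = $1,359.67272
Greystone Township: $638,344 × 0.00212 = $1,353.28928
Total = $18,320.4728

$18,320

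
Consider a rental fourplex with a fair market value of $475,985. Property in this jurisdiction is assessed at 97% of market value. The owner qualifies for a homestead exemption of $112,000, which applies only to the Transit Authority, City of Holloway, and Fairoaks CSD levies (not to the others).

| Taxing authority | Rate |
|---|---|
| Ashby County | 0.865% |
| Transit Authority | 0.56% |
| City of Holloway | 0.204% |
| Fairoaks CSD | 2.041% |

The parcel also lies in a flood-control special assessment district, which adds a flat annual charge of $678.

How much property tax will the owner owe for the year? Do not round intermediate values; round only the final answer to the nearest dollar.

Assessed value = $475,985 × 0.97 = $461,705.45
Ashby County: $461,705.45 × 0.00865 = $3,993.7521425
Transit Authority: ($461,705.45 − $112,000) × 0.0056 = $349,705.45 × 0.0056 = $1,958.35052
City of Holloway: ($461,705.45 − $112,000) × 0.00204 = $349,705.45 × 0.00204 = $713.399118
Fairoaks CSD: ($461,705.45 − $112,000) × 0.02041 = $349,705.45 × 0.02041 = $7,137.4882345
Levies subtotal = $13,802.990015
Total = $13,802.990015 + $678 = $14,480.990015

$14,481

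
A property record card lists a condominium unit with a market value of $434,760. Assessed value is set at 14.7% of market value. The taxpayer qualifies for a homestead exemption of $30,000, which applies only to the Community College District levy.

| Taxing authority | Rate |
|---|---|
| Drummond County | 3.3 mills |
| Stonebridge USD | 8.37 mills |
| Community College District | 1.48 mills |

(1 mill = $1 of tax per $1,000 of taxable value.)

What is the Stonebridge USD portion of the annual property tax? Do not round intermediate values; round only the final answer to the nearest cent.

Assessed value = $434,760 × 0.147 = $63,909.72
Stonebridge USD taxable value = $63,909.72 (exemption does not apply)
Stonebridge USD levy = $63,909.72 × 0.00837 = $534.9243564

$534.92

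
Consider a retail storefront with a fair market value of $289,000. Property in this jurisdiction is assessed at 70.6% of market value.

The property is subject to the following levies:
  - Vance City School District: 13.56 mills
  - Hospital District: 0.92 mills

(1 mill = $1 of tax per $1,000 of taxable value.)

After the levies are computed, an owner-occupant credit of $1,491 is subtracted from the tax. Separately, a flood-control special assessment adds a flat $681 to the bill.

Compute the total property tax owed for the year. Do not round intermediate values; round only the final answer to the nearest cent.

Assessed value = $289,000 × 0.706 = $204,034
Vance City School District: $204,034 × 0.01356 = $2,766.70104
Hospital District: $204,034 × 0.00092 = $187.71128
Levies subtotal = $2,954.41232
After credit = $2,954.41232 − $1,491 = $1,463.41232
Total = $1,463.41232 + $681 = $2,144.41232

$2,144.41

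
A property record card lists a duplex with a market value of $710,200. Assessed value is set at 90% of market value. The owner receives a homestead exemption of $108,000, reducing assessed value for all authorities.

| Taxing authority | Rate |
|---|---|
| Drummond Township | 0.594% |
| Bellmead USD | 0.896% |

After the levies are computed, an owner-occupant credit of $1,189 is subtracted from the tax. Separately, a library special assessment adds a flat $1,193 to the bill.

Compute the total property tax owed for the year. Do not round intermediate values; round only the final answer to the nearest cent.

$7,918.58

Assessed value = $710,200 × 0.9 = $639,180
Taxable value = $639,180 − $108,000 = $531,180
Drummond Township: $531,180 × 0.00594 = $3,155.2092
Bellmead USD: $531,180 × 0.00896 = $4,759.3728
Levies subtotal = $7,914.582
After credit = $7,914.582 − $1,189 = $6,725.582
Total = $6,725.582 + $1,193 = $7,918.582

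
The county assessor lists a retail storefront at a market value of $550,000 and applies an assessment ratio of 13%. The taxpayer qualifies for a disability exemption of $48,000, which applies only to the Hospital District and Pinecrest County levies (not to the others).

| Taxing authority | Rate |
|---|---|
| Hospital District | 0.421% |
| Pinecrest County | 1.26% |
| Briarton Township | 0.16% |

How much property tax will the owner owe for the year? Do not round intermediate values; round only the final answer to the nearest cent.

$509.44

Assessed value = $550,000 × 0.13 = $71,500
Hospital District: ($71,500 − $48,000) × 0.00421 = $23,500 × 0.00421 = $98.935
Pinecrest County: ($71,500 − $48,000) × 0.0126 = $23,500 × 0.0126 = $296.1
Briarton Township: $71,500 × 0.0016 = $114.4
Total = $509.435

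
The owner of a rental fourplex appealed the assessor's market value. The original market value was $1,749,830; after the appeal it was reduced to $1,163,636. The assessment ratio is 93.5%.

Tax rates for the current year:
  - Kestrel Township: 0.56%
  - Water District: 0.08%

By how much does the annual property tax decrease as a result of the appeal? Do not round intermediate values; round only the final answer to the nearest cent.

Old assessed value = $1,749,830 × 0.935 = $1,636,091.05
New assessed value = $1,163,636 × 0.935 = $1,087,999.66
Combined rate = 0.0056 + 0.0008 = 0.0064
Old tax = $1,636,091.05 × 0.0064 = $10,470.98272
New tax = $1,087,999.66 × 0.0064 = $6,963.197824
Reduction = $10,470.98272 − $6,963.197824 = $3,507.784896

$3,507.78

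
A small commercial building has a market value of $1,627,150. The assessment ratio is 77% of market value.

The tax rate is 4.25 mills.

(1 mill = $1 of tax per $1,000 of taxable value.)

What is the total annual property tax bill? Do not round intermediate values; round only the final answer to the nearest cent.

Assessed value = $1,627,150 × 0.77 = $1,252,905.5
Tax = $1,252,905.5 × 0.00425 = $5,324.848375

$5,324.85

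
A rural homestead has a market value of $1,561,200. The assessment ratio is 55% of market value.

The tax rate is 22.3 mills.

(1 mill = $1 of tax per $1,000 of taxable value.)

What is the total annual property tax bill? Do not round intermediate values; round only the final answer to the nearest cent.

$19,148.12

Assessed value = $1,561,200 × 0.55 = $858,660
Tax = $858,660 × 0.0223 = $19,148.118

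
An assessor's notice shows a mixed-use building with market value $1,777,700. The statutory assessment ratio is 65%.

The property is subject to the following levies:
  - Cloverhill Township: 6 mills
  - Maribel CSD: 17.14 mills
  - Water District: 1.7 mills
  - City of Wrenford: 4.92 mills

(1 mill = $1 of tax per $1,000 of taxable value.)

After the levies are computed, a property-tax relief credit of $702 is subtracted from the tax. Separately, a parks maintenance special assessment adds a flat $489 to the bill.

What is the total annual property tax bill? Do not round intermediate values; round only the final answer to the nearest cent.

Assessed value = $1,777,700 × 0.65 = $1,155,505
Cloverhill Township: $1,155,505 × 0.006 = $6,933.03
Maribel CSD: $1,155,505 × 0.01714 = $19,805.3557
Water District: $1,155,505 × 0.0017 = $1,964.3585
City of Wrenford: $1,155,505 × 0.00492 = $5,685.0846
Levies subtotal = $34,387.8288
After credit = $34,387.8288 − $702 = $33,685.8288
Total = $33,685.8288 + $489 = $34,174.8288

$34,174.83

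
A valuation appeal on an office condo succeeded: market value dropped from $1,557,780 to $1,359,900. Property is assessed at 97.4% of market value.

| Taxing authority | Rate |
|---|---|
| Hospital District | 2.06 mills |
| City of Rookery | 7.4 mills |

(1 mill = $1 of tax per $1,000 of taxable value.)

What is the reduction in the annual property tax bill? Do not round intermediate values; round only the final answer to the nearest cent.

$1,823.27

Old assessed value = $1,557,780 × 0.974 = $1,517,277.72
New assessed value = $1,359,900 × 0.974 = $1,324,542.6
Combined rate = 0.00206 + 0.0074 = 0.00946
Old tax = $1,517,277.72 × 0.00946 = $14,353.4472312
New tax = $1,324,542.6 × 0.00946 = $12,530.172996
Reduction = $14,353.4472312 − $12,530.172996 = $1,823.2742352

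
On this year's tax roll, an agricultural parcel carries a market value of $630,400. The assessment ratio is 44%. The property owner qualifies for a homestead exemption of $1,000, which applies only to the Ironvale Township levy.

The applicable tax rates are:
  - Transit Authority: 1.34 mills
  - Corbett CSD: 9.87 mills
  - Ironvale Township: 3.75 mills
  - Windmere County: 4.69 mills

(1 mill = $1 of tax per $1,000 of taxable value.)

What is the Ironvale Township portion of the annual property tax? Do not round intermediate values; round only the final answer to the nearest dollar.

$1,036

Assessed value = $630,400 × 0.44 = $277,376
Ironvale Township taxable value = $277,376 − $1,000 = $276,376
Ironvale Township levy = $276,376 × 0.00375 = $1,036.41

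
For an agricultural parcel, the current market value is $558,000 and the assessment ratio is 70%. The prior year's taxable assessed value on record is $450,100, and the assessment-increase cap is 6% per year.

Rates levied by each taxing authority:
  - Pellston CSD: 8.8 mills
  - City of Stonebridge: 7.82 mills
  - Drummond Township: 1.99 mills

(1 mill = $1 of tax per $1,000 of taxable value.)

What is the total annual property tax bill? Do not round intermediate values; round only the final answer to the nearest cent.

Uncapped assessed value = $558,000 × 0.7 = $390,600
Cap limit = $450,100 × 1.06 = $477,106
Taxable assessed value = min($390,600, $477,106) = $390,600 (cap does not bind)
Pellston CSD: $390,600 × 0.0088 = $3,437.28
City of Stonebridge: $390,600 × 0.00782 = $3,054.492
Drummond Township: $390,600 × 0.00199 = $777.294
Total = $7,269.066

$7,269.07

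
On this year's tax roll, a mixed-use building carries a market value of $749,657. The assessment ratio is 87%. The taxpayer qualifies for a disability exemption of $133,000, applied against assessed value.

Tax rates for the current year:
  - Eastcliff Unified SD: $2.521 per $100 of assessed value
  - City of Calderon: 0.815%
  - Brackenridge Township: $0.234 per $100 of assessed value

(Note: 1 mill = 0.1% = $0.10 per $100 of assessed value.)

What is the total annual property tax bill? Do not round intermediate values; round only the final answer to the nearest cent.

$18,535.50

Assessed value = $749,657 × 0.87 = $652,201.59
Taxable value = $652,201.59 − $133,000 = $519,201.59
Eastcliff Unified SD: $519,201.59 × 0.02521 = $13,089.0720839
City of Calderon: $519,201.59 × 0.00815 = $4,231.4929585
Brackenridge Township: $519,201.59 × 0.00234 = $1,214.9317206
Total = $18,535.496763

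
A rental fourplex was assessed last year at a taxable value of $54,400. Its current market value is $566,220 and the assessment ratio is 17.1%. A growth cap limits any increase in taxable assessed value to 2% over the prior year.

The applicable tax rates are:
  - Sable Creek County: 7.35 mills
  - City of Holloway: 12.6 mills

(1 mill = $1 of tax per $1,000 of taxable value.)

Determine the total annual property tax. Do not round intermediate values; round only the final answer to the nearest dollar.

$1,107

Uncapped assessed value = $566,220 × 0.171 = $96,823.62
Cap limit = $54,400 × 1.02 = $55,488
Taxable assessed value = min($96,823.62, $55,488) = $55,488 (cap binds)
Sable Creek County: $55,488 × 0.00735 = $407.8368
City of Holloway: $55,488 × 0.0126 = $699.1488
Total = $1,106.9856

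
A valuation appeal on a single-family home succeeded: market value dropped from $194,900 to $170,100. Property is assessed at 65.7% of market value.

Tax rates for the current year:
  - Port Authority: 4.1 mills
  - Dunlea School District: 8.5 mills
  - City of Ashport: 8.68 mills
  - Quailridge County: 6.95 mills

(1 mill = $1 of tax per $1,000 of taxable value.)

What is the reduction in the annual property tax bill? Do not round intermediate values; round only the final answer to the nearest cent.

$459.97

Old assessed value = $194,900 × 0.657 = $128,049.3
New assessed value = $170,100 × 0.657 = $111,755.7
Combined rate = 0.0041 + 0.0085 + 0.00868 + 0.00695 = 0.02823
Old tax = $128,049.3 × 0.02823 = $3,614.831739
New tax = $111,755.7 × 0.02823 = $3,154.863411
Reduction = $3,614.831739 − $3,154.863411 = $459.968328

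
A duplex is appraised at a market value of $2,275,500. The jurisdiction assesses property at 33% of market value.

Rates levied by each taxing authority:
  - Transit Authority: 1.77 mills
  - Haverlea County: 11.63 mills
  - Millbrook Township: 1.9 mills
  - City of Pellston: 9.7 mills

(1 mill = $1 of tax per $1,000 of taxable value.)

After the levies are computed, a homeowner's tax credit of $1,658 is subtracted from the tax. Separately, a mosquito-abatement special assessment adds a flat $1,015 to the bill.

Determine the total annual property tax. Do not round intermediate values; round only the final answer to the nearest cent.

Assessed value = $2,275,500 × 0.33 = $750,915
Transit Authority: $750,915 × 0.00177 = $1,329.11955
Haverlea County: $750,915 × 0.01163 = $8,733.14145
Millbrook Township: $750,915 × 0.0019 = $1,426.7385
City of Pellston: $750,915 × 0.0097 = $7,283.8755
Levies subtotal = $18,772.875
After credit = $18,772.875 − $1,658 = $17,114.875
Total = $17,114.875 + $1,015 = $18,129.875

$18,129.88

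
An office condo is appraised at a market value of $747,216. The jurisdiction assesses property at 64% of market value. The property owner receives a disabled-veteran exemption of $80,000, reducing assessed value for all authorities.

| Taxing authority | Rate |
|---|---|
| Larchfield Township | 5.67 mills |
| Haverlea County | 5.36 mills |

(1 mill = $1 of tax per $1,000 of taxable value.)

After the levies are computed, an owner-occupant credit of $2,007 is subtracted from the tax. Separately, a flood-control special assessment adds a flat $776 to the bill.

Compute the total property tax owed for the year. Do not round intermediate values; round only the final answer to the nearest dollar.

Assessed value = $747,216 × 0.64 = $478,218.24
Taxable value = $478,218.24 − $80,000 = $398,218.24
Larchfield Township: $398,218.24 × 0.00567 = $2,257.8974208
Haverlea County: $398,218.24 × 0.00536 = $2,134.4497664
Levies subtotal = $4,392.3471872
After credit = $4,392.3471872 − $2,007 = $2,385.3471872
Total = $2,385.3471872 + $776 = $3,161.3471872

$3,161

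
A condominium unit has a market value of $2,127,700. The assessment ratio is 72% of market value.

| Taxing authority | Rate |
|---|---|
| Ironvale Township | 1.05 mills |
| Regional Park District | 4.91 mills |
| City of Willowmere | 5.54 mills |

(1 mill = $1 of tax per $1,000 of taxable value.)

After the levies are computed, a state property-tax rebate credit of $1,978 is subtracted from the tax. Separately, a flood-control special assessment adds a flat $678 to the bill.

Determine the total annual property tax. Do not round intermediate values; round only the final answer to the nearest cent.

$16,317.36

Assessed value = $2,127,700 × 0.72 = $1,531,944
Ironvale Township: $1,531,944 × 0.00105 = $1,608.5412
Regional Park District: $1,531,944 × 0.00491 = $7,521.84504
City of Willowmere: $1,531,944 × 0.00554 = $8,486.96976
Levies subtotal = $17,617.356
After credit = $17,617.356 − $1,978 = $15,639.356
Total = $15,639.356 + $678 = $16,317.356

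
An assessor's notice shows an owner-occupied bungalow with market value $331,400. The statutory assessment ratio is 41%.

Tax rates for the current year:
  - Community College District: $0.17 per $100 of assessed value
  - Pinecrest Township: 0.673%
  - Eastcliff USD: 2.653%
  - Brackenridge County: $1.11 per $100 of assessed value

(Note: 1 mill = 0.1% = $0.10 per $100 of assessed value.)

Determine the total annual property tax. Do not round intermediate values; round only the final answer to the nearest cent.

Assessed value = $331,400 × 0.41 = $135,874
Community College District: $135,874 × 0.0017 = $230.9858
Pinecrest Township: $135,874 × 0.00673 = $914.43202
Eastcliff USD: $135,874 × 0.02653 = $3,604.73722
Brackenridge County: $135,874 × 0.0111 = $1,508.2014
Total = $6,258.35644

$6,258.36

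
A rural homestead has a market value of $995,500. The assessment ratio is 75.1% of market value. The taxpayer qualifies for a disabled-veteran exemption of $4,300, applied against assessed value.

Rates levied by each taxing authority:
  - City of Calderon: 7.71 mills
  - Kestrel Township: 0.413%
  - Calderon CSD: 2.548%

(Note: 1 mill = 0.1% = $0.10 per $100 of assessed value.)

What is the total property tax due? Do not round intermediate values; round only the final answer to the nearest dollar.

Assessed value = $995,500 × 0.751 = $747,620.5
Taxable value = $747,620.5 − $4,300 = $743,320.5
City of Calderon: $743,320.5 × 0.00771 = $5,731.001055
Kestrel Township: $743,320.5 × 0.00413 = $3,069.913665
Calderon CSD: $743,320.5 × 0.02548 = $18,939.80634
Total = $27,740.72106

$27,741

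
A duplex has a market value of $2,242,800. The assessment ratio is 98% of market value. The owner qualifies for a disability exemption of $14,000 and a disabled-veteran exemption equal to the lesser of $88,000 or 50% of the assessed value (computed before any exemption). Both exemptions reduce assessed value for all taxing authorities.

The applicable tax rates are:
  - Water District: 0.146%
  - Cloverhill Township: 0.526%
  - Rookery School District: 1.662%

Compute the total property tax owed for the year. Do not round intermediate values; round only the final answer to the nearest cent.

$48,919.33

Assessed value = $2,242,800 × 0.98 = $2,197,944
Disabled-veteran exemption = min($88,000, 50% × $2,197,944) = min($88,000, $1,098,972) = $88,000 (dollar cap binds)
Taxable value = $2,197,944 − $14,000 − $88,000 = $2,095,944
Water District: $2,095,944 × 0.00146 = $3,060.07824
Cloverhill Township: $2,095,944 × 0.00526 = $11,024.66544
Rookery School District: $2,095,944 × 0.01662 = $34,834.58928
Total = $48,919.33296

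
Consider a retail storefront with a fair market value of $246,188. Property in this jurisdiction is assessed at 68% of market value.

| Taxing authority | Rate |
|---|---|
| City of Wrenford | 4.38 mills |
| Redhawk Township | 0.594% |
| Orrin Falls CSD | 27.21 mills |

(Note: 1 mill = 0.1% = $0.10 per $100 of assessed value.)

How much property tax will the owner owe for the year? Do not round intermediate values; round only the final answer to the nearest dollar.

Assessed value = $246,188 × 0.68 = $167,407.84
City of Wrenford: $167,407.84 × 0.00438 = $733.2463392
Redhawk Township: $167,407.84 × 0.00594 = $994.4025696
Orrin Falls CSD: $167,407.84 × 0.02721 = $4,555.1673264
Total = $6,282.8162352

$6,283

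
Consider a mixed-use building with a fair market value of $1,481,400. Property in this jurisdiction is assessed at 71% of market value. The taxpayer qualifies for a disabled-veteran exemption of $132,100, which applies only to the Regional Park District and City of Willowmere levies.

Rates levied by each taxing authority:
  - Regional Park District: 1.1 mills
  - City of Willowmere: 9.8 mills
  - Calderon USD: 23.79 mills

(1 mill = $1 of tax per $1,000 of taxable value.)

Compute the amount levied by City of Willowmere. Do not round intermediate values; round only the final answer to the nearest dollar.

$9,013

Assessed value = $1,481,400 × 0.71 = $1,051,794
City of Willowmere taxable value = $1,051,794 − $132,100 = $919,694
City of Willowmere levy = $919,694 × 0.0098 = $9,013.0012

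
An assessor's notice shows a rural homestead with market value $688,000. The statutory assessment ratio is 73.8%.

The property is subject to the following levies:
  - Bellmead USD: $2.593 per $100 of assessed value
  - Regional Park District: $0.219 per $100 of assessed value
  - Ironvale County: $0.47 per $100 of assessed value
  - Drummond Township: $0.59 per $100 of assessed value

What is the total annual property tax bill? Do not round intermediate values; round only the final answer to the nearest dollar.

Assessed value = $688,000 × 0.738 = $507,744
Bellmead USD: $507,744 × 0.02593 = $13,165.80192
Regional Park District: $507,744 × 0.00219 = $1,111.95936
Ironvale County: $507,744 × 0.0047 = $2,386.3968
Drummond Township: $507,744 × 0.0059 = $2,995.6896
Total = $13,165.80192 + $1,111.95936 + $2,386.3968 + $2,995.6896 = $19,659.84768

$19,660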